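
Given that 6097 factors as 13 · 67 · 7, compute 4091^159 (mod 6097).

Mod 13: 4091 ≡ 9; by Fermat, exponent reduces to 159 mod 12 = 3; 9^3 ≡ 1 (mod 13).
Mod 67: 4091 ≡ 4; by Fermat, exponent reduces to 159 mod 66 = 27; 4^27 ≡ 15 (mod 67).
Mod 7: 4091 ≡ 3; by Fermat, exponent reduces to 159 mod 6 = 3; 3^3 ≡ 6 (mod 7).
Combine by CRT: x ≡ 1 (mod 13), x ≡ 15 (mod 67), x ≡ 6 (mod 7) ⇒ x ≡ 3030 (mod 6097).

3030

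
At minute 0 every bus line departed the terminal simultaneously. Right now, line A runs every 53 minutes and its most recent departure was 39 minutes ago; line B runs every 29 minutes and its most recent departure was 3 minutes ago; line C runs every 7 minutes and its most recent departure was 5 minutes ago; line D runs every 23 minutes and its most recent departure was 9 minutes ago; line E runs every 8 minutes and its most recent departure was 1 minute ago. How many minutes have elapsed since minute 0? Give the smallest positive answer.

From t ≡ 39 (mod 53) write t = 39 + 53s. Substituting into t ≡ 3 (mod 29) gives 53s ≡ 22 (mod 29), and since 24⁻¹ ≡ 23 (mod 29), s ≡ 13. Hence t ≡ 39 + 53·13 = 728 (mod 1537).
From t ≡ 728 (mod 1537) write t = 728 + 1537s. Substituting into t ≡ 5 (mod 7) gives 1537s ≡ 5 (mod 7), and since 4⁻¹ ≡ 2 (mod 7), s ≡ 3. Hence t ≡ 728 + 1537·3 = 5339 (mod 10759).
From t ≡ 5339 (mod 10759) write t = 5339 + 10759s. Substituting into t ≡ 9 (mod 23) gives 10759s ≡ 6 (mod 23), and since 18⁻¹ ≡ 9 (mod 23), s ≡ 8. Hence t ≡ 5339 + 10759·8 = 91411 (mod 247457).
From t ≡ 91411 (mod 247457) write t = 91411 + 247457s. Substituting into t ≡ 1 (mod 8) gives 247457s ≡ 6 (mod 8), and since 1⁻¹ ≡ 1 (mod 8), s ≡ 6. Hence t ≡ 91411 + 247457·6 = 1576153 (mod 1979656).

1576153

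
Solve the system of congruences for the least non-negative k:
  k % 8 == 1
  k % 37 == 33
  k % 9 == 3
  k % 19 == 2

8913

The moduli are pairwise coprime; N = 8·37·9·19 = 50616.
N/8 = 6327; 6327 ≡ 7 (mod 8); 7·7 ≡ 1, so inverse 7.
N/37 = 1368; 1368 ≡ 36 (mod 37); 36·36 ≡ 1, so inverse 36.
N/9 = 5624; 5624 ≡ 8 (mod 9); 8·8 ≡ 1, so inverse 8.
N/19 = 2664; 2664 ≡ 4 (mod 19); 4·5 ≡ 1, so inverse 5.
k ≡ 1·6327·7 + 33·1368·36 + 3·5624·8 + 2·2664·5 = 1831089.
1831089 mod 50616 = 8913.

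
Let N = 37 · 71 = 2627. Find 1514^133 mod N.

Mod 37: 1514 ≡ 34; by Fermat, exponent reduces to 133 mod 36 = 25; 34^25 ≡ 33 (mod 37).
Mod 71: 1514 ≡ 23; by Fermat, exponent reduces to 133 mod 70 = 63; 23^63 ≡ 70 (mod 71).
Combine by CRT: x ≡ 33 (mod 37), x ≡ 70 (mod 71) ⇒ x ≡ 70 (mod 2627).

70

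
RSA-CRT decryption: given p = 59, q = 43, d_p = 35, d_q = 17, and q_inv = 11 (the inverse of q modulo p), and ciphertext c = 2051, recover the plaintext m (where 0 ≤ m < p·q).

664

m₁ = c^(d_p) mod p: c ≡ 45 (mod 59), and 45^35 mod 59 = 15.
m₂ = c^(d_q) mod q: c ≡ 30 (mod 43), and 30^17 mod 43 = 19.
h = q_inv·(m₁ − m₂) mod p = 11·(15 − 19) mod 59 = 15.
m = m₂ + h·q = 19 + 15·43 = 664.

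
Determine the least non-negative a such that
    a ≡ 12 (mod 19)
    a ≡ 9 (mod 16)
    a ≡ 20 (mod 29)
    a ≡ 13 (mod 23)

The moduli are pairwise coprime; N = 19·16·29·23 = 202768.
N/19 = 10672; 10672 ≡ 13 (mod 19); 13·3 ≡ 1, so inverse 3.
N/16 = 12673; 12673 ≡ 1 (mod 16), inverse 1.
N/29 = 6992; 6992 ≡ 3 (mod 29); 3·10 ≡ 1, so inverse 10.
N/23 = 8816; 8816 ≡ 7 (mod 23); 7·10 ≡ 1, so inverse 10.
a ≡ 12·10672·3 + 9·12673·1 + 20·6992·10 + 13·8816·10 = 3042729.
3042729 mod 202768 = 1209.

1209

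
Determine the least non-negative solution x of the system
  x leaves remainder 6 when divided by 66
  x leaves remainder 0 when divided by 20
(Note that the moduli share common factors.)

gcd(66, 20) = 2 and 2 | (0 − 6), so the pair is consistent; merging gives x ≡ 600 (mod 660), where 660 = lcm(66, 20).
The solution is unique modulo lcm(66, 20) = 660.

600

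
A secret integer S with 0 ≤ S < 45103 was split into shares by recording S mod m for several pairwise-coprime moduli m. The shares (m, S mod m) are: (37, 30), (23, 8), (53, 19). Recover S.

19788

From S ≡ 30 (mod 37) write S = 30 + 37t. Substituting into S ≡ 8 (mod 23) gives 37t ≡ 1 (mod 23), and since 14⁻¹ ≡ 5 (mod 23), t ≡ 5. Hence S ≡ 30 + 37·5 = 215 (mod 851).
From S ≡ 215 (mod 851) write S = 215 + 851t. Substituting into S ≡ 19 (mod 53) gives 851t ≡ 16 (mod 53), and since 3⁻¹ ≡ 18 (mod 53), t ≡ 23. Hence S ≡ 215 + 851·23 = 19788 (mod 45103).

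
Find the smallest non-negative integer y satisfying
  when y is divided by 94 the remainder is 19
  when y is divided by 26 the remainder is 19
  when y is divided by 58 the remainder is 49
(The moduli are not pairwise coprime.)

26903

gcd(94, 26) = 2 and 2 | (19 − 19), so the pair is consistent; merging gives y ≡ 19 (mod 1222), where 1222 = lcm(94, 26).
gcd(1222, 58) = 2 and 2 | (49 − 19), so the pair is consistent; merging gives y ≡ 26903 (mod 35438), where 35438 = lcm(1222, 58).
The solution is unique modulo lcm(94, 26, 58) = 35438.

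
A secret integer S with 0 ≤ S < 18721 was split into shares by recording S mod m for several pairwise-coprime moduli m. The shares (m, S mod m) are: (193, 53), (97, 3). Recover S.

9703

From S ≡ 53 (mod 193) write S = 53 + 193t. Substituting into S ≡ 3 (mod 97) gives 193t ≡ 47 (mod 97), and since 96⁻¹ ≡ 96 (mod 97), t ≡ 50. Hence S ≡ 53 + 193·50 = 9703 (mod 18721).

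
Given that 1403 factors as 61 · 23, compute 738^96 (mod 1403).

1107

Mod 61: 738 ≡ 6; by Fermat, exponent reduces to 96 mod 60 = 36; 6^36 ≡ 9 (mod 61).
Mod 23: 738 ≡ 2; by Fermat, exponent reduces to 96 mod 22 = 8; 2^8 ≡ 3 (mod 23).
Combine by CRT: x ≡ 9 (mod 61), x ≡ 3 (mod 23) ⇒ x ≡ 1107 (mod 1403).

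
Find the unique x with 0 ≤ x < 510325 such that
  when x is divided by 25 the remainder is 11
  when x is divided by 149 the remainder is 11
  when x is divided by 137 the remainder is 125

134111

The moduli are pairwise coprime; N = 25·149·137 = 510325.
N/25 = 20413; 20413 ≡ 13 (mod 25); 13·2 ≡ 1, so inverse 2.
N/149 = 3425; 3425 ≡ 147 (mod 149); 147·74 ≡ 1, so inverse 74.
N/137 = 3725; 3725 ≡ 26 (mod 137); 26·58 ≡ 1, so inverse 58.
x ≡ 11·20413·2 + 11·3425·74 + 125·3725·58 = 30243286.
30243286 mod 510325 = 134111.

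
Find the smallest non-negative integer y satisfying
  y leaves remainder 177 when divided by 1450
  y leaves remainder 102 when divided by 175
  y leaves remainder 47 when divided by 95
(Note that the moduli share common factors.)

124877

gcd(1450, 175) = 25 and 25 | (102 − 177), so the pair is consistent; merging gives y ≡ 3077 (mod 10150), where 10150 = lcm(1450, 175).
gcd(10150, 95) = 5 and 5 | (47 − 3077), so the pair is consistent; merging gives y ≡ 124877 (mod 192850), where 192850 = lcm(10150, 95).
The solution is unique modulo lcm(1450, 175, 95) = 192850.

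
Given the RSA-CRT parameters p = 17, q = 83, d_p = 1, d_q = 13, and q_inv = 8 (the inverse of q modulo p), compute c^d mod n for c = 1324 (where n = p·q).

1035

m₁ = c^(d_p) mod p: c ≡ 15 (mod 17), and 15^1 mod 17 = 15.
m₂ = c^(d_q) mod q: c ≡ 79 (mod 83), and 79^13 mod 83 = 39.
h = q_inv·(m₁ − m₂) mod p = 8·(15 − 39) mod 17 = 12.
m = m₂ + h·q = 39 + 12·83 = 1035.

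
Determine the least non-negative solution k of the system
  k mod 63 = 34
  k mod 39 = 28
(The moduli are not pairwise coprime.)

223

Combine the congruences pairwise.
gcd(63, 39) = 3 and 3 | (28 − 34), so the pair is consistent; merging gives k ≡ 223 (mod 819), where 819 = lcm(63, 39).
The solution is unique modulo lcm(63, 39) = 819.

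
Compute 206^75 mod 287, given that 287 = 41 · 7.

Mod 41: 206 ≡ 1; by Fermat, exponent reduces to 75 mod 40 = 35; 1^35 ≡ 1 (mod 41).
Mod 7: 206 ≡ 3; by Fermat, exponent reduces to 75 mod 6 = 3; 3^3 ≡ 6 (mod 7).
Combine by CRT: x ≡ 1 (mod 41), x ≡ 6 (mod 7) ⇒ x ≡ 83 (mod 287).

83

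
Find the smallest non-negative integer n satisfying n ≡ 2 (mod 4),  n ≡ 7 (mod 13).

From n ≡ 2 (mod 4) write n = 2 + 4t. Substituting into n ≡ 7 (mod 13) gives 4t ≡ 5 (mod 13), and since 4⁻¹ ≡ 10 (mod 13), t ≡ 11. Hence n ≡ 2 + 4·11 = 46 (mod 52).

46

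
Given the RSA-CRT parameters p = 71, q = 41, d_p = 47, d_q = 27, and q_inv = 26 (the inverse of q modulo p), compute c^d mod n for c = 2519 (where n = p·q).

m₁ = c^(d_p) mod p: c ≡ 34 (mod 71), and 34^47 mod 71 = 39.
m₂ = c^(d_q) mod q: c ≡ 18 (mod 41), and 18^27 mod 41 = 37.
h = q_inv·(m₁ − m₂) mod p = 26·(39 − 37) mod 71 = 52.
m = m₂ + h·q = 37 + 52·41 = 2169.

2169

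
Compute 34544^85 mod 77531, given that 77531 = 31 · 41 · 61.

53232

Mod 31: 34544 ≡ 10; by Fermat, exponent reduces to 85 mod 30 = 25; 10^25 ≡ 5 (mod 31).
Mod 41: 34544 ≡ 22; by Fermat, exponent reduces to 85 mod 40 = 5; 22^5 ≡ 14 (mod 41).
Mod 61: 34544 ≡ 18; by Fermat, exponent reduces to 85 mod 60 = 25; 18^25 ≡ 40 (mod 61).
Combine by CRT: x ≡ 5 (mod 31), x ≡ 14 (mod 41), x ≡ 40 (mod 61) ⇒ x ≡ 53232 (mod 77531).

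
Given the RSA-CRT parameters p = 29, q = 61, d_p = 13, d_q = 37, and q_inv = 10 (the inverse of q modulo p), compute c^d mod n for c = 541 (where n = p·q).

m₁ = c^(d_p) mod p: c ≡ 19 (mod 29), and 19^13 mod 29 = 3.
m₂ = c^(d_q) mod q: c ≡ 53 (mod 61), and 53^37 mod 61 = 33.
h = q_inv·(m₁ − m₂) mod p = 10·(3 − 33) mod 29 = 19.
m = m₂ + h·q = 33 + 19·61 = 1192.

1192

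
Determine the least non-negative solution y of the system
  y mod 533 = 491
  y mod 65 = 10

2090

Combine the congruences pairwise.
gcd(533, 65) = 13 and 13 | (10 − 491), so the pair is consistent; merging gives y ≡ 2090 (mod 2665), where 2665 = lcm(533, 65).
The solution is unique modulo lcm(533, 65) = 2665.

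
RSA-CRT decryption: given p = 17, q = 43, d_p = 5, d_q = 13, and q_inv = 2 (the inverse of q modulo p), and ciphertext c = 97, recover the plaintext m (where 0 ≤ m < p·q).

649

m₁ = c^(d_p) mod p: c ≡ 12 (mod 17), and 12^5 mod 17 = 3.
m₂ = c^(d_q) mod q: c ≡ 11 (mod 43), and 11^13 mod 43 = 4.
h = q_inv·(m₁ − m₂) mod p = 2·(3 − 4) mod 17 = 15.
m = m₂ + h·q = 4 + 15·43 = 649.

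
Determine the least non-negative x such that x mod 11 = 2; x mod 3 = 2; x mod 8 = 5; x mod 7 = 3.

The moduli are pairwise coprime; N = 11·3·8·7 = 1848.
N/11 = 168; 168 ≡ 3 (mod 11); 3·4 ≡ 1, so inverse 4.
N/3 = 616; 616 ≡ 1 (mod 3), inverse 1.
N/8 = 231; 231 ≡ 7 (mod 8); 7·7 ≡ 1, so inverse 7.
N/7 = 264; 264 ≡ 5 (mod 7); 5·3 ≡ 1, so inverse 3.
x ≡ 2·168·4 + 2·616·1 + 5·231·7 + 3·264·3 = 13037.
13037 mod 1848 = 101.

101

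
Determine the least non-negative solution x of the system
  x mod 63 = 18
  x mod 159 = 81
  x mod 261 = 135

Combine the congruences pairwise.
gcd(63, 159) = 3 and 3 | (81 − 18), so the pair is consistent; merging gives x ≡ 81 (mod 3339), where 3339 = lcm(63, 159).
gcd(3339, 261) = 9 and 9 | (135 − 81), so the pair is consistent; merging gives x ≡ 93573 (mod 96831), where 96831 = lcm(3339, 261).
The solution is unique modulo lcm(63, 159, 261) = 96831.

93573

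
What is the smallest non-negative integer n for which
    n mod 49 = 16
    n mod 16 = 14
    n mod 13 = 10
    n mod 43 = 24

The moduli are pairwise coprime; M = 49·16·13·43 = 438256.
M/49 = 8944; 8944 ≡ 26 (mod 49); 26·17 ≡ 1, so inverse 17.
M/16 = 27391; 27391 ≡ 15 (mod 16); 15·15 ≡ 1, so inverse 15.
M/13 = 33712; 33712 ≡ 3 (mod 13); 3·9 ≡ 1, so inverse 9.
M/43 = 10192; 10192 ≡ 1 (mod 43), inverse 1.
n ≡ 16·8944·17 + 14·27391·15 + 10·33712·9 + 24·10192·1 = 11463566.
11463566 mod 438256 = 68910.

68910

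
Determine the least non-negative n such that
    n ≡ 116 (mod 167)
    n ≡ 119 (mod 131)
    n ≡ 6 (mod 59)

Combine the congruences pairwise.
From n ≡ 116 (mod 167) write n = 116 + 167t. Substituting into n ≡ 119 (mod 131) gives 167t ≡ 3 (mod 131), and since 36⁻¹ ≡ 91 (mod 131), t ≡ 11. Hence n ≡ 116 + 167·11 = 1953 (mod 21877).
From n ≡ 1953 (mod 21877) write n = 1953 + 21877t. Substituting into n ≡ 6 (mod 59) gives 21877t ≡ 0 (mod 59), and since 47⁻¹ ≡ 54 (mod 59), t ≡ 0. Hence n ≡ 1953 + 21877·0 = 1953 (mod 1290743).

1953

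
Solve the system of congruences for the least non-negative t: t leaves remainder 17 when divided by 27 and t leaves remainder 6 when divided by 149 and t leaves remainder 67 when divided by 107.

144089

The moduli are pairwise coprime; N = 27·149·107 = 430461.
N/27 = 15943; 15943 ≡ 13 (mod 27); 13·25 ≡ 1, so inverse 25.
N/149 = 2889; 2889 ≡ 58 (mod 149); 58·18 ≡ 1, so inverse 18.
N/107 = 4023; 4023 ≡ 64 (mod 107); 64·102 ≡ 1, so inverse 102.
t ≡ 17·15943·25 + 6·2889·18 + 67·4023·102 = 34580969.
34580969 mod 430461 = 144089.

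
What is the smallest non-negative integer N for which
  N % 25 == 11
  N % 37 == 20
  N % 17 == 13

1611

The moduli are pairwise coprime; M = 25·37·17 = 15725.
M/25 = 629; 629 ≡ 4 (mod 25); 4·19 ≡ 1, so inverse 19.
M/37 = 425; 425 ≡ 18 (mod 37); 18·35 ≡ 1, so inverse 35.
M/17 = 925; 925 ≡ 7 (mod 17); 7·5 ≡ 1, so inverse 5.
N ≡ 11·629·19 + 20·425·35 + 13·925·5 = 489086.
489086 mod 15725 = 1611.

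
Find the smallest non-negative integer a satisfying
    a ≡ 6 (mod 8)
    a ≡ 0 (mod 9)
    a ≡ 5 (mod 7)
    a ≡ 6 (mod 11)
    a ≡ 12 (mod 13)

From a ≡ 6 (mod 8) write a = 6 + 8t. Substituting into a ≡ 0 (mod 9) gives 8t ≡ 3 (mod 9), and since 8⁻¹ ≡ 8 (mod 9), t ≡ 6. Hence a ≡ 6 + 8·6 = 54 (mod 72).
From a ≡ 54 (mod 72) write a = 54 + 72t. Substituting into a ≡ 5 (mod 7) gives 72t ≡ 0 (mod 7), and since 2⁻¹ ≡ 4 (mod 7), t ≡ 0. Hence a ≡ 54 + 72·0 = 54 (mod 504).
From a ≡ 54 (mod 504) write a = 54 + 504t. Substituting into a ≡ 6 (mod 11) gives 504t ≡ 7 (mod 11), and since 9⁻¹ ≡ 5 (mod 11), t ≡ 2. Hence a ≡ 54 + 504·2 = 1062 (mod 5544).
From a ≡ 1062 (mod 5544) write a = 1062 + 5544t. Substituting into a ≡ 12 (mod 13) gives 5544t ≡ 3 (mod 13), and since 6⁻¹ ≡ 11 (mod 13), t ≡ 7. Hence a ≡ 1062 + 5544·7 = 39870 (mod 72072).

39870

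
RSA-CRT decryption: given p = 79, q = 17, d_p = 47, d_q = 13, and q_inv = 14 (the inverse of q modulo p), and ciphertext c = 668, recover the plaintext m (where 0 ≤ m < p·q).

m₁ = c^(d_p) mod p: c ≡ 36 (mod 79), and 36^47 mod 79 = 9.
m₂ = c^(d_q) mod q: c ≡ 5 (mod 17), and 5^13 mod 17 = 3.
h = q_inv·(m₁ − m₂) mod p = 14·(9 − 3) mod 79 = 5.
m = m₂ + h·q = 3 + 5·17 = 88.

88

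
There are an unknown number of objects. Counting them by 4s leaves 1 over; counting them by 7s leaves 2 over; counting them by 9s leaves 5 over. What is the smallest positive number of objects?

The moduli are pairwise coprime; M = 4·7·9 = 252.
M/4 = 63; 63 ≡ 3 (mod 4); 3·3 ≡ 1, so inverse 3.
M/7 = 36; 36 ≡ 1 (mod 7), inverse 1.
M/9 = 28; 28 ≡ 1 (mod 9), inverse 1.
N ≡ 1·63·3 + 2·36·1 + 5·28·1 = 401.
401 mod 252 = 149.

149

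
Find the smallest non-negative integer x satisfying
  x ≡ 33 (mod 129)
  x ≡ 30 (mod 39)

420

Combine the congruences pairwise.
gcd(129, 39) = 3 and 3 | (30 − 33), so the pair is consistent; merging gives x ≡ 420 (mod 1677), where 1677 = lcm(129, 39).
The solution is unique modulo lcm(129, 39) = 1677.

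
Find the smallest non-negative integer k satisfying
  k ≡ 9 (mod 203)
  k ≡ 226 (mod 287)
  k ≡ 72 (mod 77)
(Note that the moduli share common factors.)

57052

gcd(203, 287) = 7 and 7 | (226 − 9), so the pair is consistent; merging gives k ≡ 7114 (mod 8323), where 8323 = lcm(203, 287).
gcd(8323, 77) = 7 and 7 | (72 − 7114), so the pair is consistent; merging gives k ≡ 57052 (mod 91553), where 91553 = lcm(8323, 77).
The solution is unique modulo lcm(203, 287, 77) = 91553.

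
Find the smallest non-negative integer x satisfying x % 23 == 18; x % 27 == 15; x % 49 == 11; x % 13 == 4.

122217

From x ≡ 18 (mod 23) write x = 18 + 23t. Substituting into x ≡ 15 (mod 27) gives 23t ≡ 24 (mod 27), and since 23⁻¹ ≡ 20 (mod 27), t ≡ 21. Hence x ≡ 18 + 23·21 = 501 (mod 621).
From x ≡ 501 (mod 621) write x = 501 + 621t. Substituting into x ≡ 11 (mod 49) gives 621t ≡ 0 (mod 49), and since 33⁻¹ ≡ 3 (mod 49), t ≡ 0. Hence x ≡ 501 + 621·0 = 501 (mod 30429).
From x ≡ 501 (mod 30429) write x = 501 + 30429t. Substituting into x ≡ 4 (mod 13) gives 30429t ≡ 10 (mod 13), and since 9⁻¹ ≡ 3 (mod 13), t ≡ 4. Hence x ≡ 501 + 30429·4 = 122217 (mod 395577).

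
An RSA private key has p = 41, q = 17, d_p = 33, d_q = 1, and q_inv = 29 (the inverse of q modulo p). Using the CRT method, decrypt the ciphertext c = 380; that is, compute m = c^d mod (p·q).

567

m₁ = c^(d_p) mod p: c ≡ 11 (mod 41), and 11^33 mod 41 = 34.
m₂ = c^(d_q) mod q: c ≡ 6 (mod 17), and 6^1 mod 17 = 6.
h = q_inv·(m₁ − m₂) mod p = 29·(34 − 6) mod 41 = 33.
m = m₂ + h·q = 6 + 33·17 = 567.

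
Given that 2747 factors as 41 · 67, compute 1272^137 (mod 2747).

Mod 41: 1272 ≡ 1; by Fermat, exponent reduces to 137 mod 40 = 17; 1^17 ≡ 1 (mod 41).
Mod 67: 1272 ≡ 66; by Fermat, exponent reduces to 137 mod 66 = 5; 66^5 ≡ 66 (mod 67).
Combine by CRT: x ≡ 1 (mod 41), x ≡ 66 (mod 67) ⇒ x ≡ 1272 (mod 2747).

1272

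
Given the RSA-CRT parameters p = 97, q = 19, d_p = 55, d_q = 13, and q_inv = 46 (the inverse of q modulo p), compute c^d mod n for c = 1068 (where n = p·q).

389

m₁ = c^(d_p) mod p: c ≡ 1 (mod 97), and 1^55 mod 97 = 1.
m₂ = c^(d_q) mod q: c ≡ 4 (mod 19), and 4^13 mod 19 = 9.
h = q_inv·(m₁ − m₂) mod p = 46·(1 − 9) mod 97 = 20.
m = m₂ + h·q = 9 + 20·19 = 389.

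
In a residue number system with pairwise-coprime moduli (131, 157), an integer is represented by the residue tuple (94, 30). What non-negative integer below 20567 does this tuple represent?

Combine the congruences pairwise.
From x ≡ 94 (mod 131) write x = 94 + 131t. Substituting into x ≡ 30 (mod 157) gives 131t ≡ 93 (mod 157), and since 131⁻¹ ≡ 6 (mod 157), t ≡ 87. Hence x ≡ 94 + 131·87 = 11491 (mod 20567).

11491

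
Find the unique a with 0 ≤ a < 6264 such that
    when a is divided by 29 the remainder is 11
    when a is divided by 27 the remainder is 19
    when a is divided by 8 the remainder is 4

The moduli are pairwise coprime; N = 29·27·8 = 6264.
N/29 = 216; 216 ≡ 13 (mod 29); 13·9 ≡ 1, so inverse 9.
N/27 = 232; 232 ≡ 16 (mod 27); 16·22 ≡ 1, so inverse 22.
N/8 = 783; 783 ≡ 7 (mod 8); 7·7 ≡ 1, so inverse 7.
a ≡ 11·216·9 + 19·232·22 + 4·783·7 = 140284.
140284 mod 6264 = 2476.

2476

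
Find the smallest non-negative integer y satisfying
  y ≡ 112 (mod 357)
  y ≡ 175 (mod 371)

7966

gcd(357, 371) = 7 and 7 | (175 − 112), so the pair is consistent; merging gives y ≡ 7966 (mod 18921), where 18921 = lcm(357, 371).
The solution is unique modulo lcm(357, 371) = 18921.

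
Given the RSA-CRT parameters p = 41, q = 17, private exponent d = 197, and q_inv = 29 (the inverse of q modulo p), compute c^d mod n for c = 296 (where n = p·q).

d_p = d mod (p−1) = 197 mod 40 = 37; d_q = d mod (q−1) = 5.
m₁ = c^(d_p) mod p: c ≡ 9 (mod 41), and 9^37 mod 41 = 9.
m₂ = c^(d_q) mod q: c ≡ 7 (mod 17), and 7^5 mod 17 = 11.
h = q_inv·(m₁ − m₂) mod p = 29·(9 − 11) mod 41 = 24.
m = m₂ + h·q = 11 + 24·17 = 419.

419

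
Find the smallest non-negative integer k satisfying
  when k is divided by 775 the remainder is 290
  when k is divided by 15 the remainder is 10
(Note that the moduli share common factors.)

1840

gcd(775, 15) = 5 and 5 | (10 − 290), so the pair is consistent; merging gives k ≡ 1840 (mod 2325), where 2325 = lcm(775, 15).
The solution is unique modulo lcm(775, 15) = 2325.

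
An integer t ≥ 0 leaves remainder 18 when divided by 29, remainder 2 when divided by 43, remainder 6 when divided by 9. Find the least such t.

6108

The moduli are pairwise coprime; N = 29·43·9 = 11223.
N/29 = 387; 387 ≡ 10 (mod 29); 10·3 ≡ 1, so inverse 3.
N/43 = 261; 261 ≡ 3 (mod 43); 3·29 ≡ 1, so inverse 29.
N/9 = 1247; 1247 ≡ 5 (mod 9); 5·2 ≡ 1, so inverse 2.
t ≡ 18·387·3 + 2·261·29 + 6·1247·2 = 51000.
51000 mod 11223 = 6108.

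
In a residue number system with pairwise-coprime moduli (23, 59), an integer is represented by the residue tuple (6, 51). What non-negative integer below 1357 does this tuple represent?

From x ≡ 6 (mod 23) write x = 6 + 23t. Substituting into x ≡ 51 (mod 59) gives 23t ≡ 45 (mod 59), and since 23⁻¹ ≡ 18 (mod 59), t ≡ 43. Hence x ≡ 6 + 23·43 = 995 (mod 1357).

995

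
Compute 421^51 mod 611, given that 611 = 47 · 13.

203

Mod 47: 421 ≡ 45; by Fermat, exponent reduces to 51 mod 46 = 5; 45^5 ≡ 15 (mod 47).
Mod 13: 421 ≡ 5; by Fermat, exponent reduces to 51 mod 12 = 3; 5^3 ≡ 8 (mod 13).
Combine by CRT: x ≡ 15 (mod 47), x ≡ 8 (mod 13) ⇒ x ≡ 203 (mod 611).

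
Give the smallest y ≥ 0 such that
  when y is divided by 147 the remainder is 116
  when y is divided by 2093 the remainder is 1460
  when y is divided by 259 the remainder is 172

905636

gcd(147, 2093) = 7 and 7 | (1460 − 116), so the pair is consistent; merging gives y ≡ 26576 (mod 43953), where 43953 = lcm(147, 2093).
gcd(43953, 259) = 7 and 7 | (172 − 26576), so the pair is consistent; merging gives y ≡ 905636 (mod 1626261), where 1626261 = lcm(43953, 259).
The solution is unique modulo lcm(147, 2093, 259) = 1626261.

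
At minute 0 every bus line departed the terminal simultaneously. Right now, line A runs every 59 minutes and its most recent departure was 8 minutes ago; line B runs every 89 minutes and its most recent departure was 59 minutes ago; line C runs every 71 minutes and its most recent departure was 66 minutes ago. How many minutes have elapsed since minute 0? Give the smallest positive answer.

From t ≡ 8 (mod 59) write t = 8 + 59s. Substituting into t ≡ 59 (mod 89) gives 59s ≡ 51 (mod 89), and since 59⁻¹ ≡ 86 (mod 89), s ≡ 25. Hence t ≡ 8 + 59·25 = 1483 (mod 5251).
From t ≡ 1483 (mod 5251) write t = 1483 + 5251s. Substituting into t ≡ 66 (mod 71) gives 5251s ≡ 3 (mod 71), and since 68⁻¹ ≡ 47 (mod 71), s ≡ 70. Hence t ≡ 1483 + 5251·70 = 369053 (mod 372821).

369053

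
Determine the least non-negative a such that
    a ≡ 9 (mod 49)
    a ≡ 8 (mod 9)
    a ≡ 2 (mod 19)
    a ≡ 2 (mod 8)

From a ≡ 9 (mod 49) write a = 9 + 49t. Substituting into a ≡ 8 (mod 9) gives 49t ≡ 8 (mod 9), and since 4⁻¹ ≡ 7 (mod 9), t ≡ 2. Hence a ≡ 9 + 49·2 = 107 (mod 441).
From a ≡ 107 (mod 441) write a = 107 + 441t. Substituting into a ≡ 2 (mod 19) gives 441t ≡ 9 (mod 19), and since 4⁻¹ ≡ 5 (mod 19), t ≡ 7. Hence a ≡ 107 + 441·7 = 3194 (mod 8379).
From a ≡ 3194 (mod 8379) write a = 3194 + 8379t. Substituting into a ≡ 2 (mod 8) gives 8379t ≡ 0 (mod 8), and since 3⁻¹ ≡ 3 (mod 8), t ≡ 0. Hence a ≡ 3194 + 8379·0 = 3194 (mod 67032).

3194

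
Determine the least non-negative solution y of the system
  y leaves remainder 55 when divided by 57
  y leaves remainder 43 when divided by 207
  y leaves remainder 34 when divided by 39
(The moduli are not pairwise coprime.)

34198

gcd(57, 207) = 3 and 3 | (43 − 55), so the pair is consistent; merging gives y ≡ 2734 (mod 3933), where 3933 = lcm(57, 207).
gcd(3933, 39) = 3 and 3 | (34 − 2734), so the pair is consistent; merging gives y ≡ 34198 (mod 51129), where 51129 = lcm(3933, 39).
The solution is unique modulo lcm(57, 207, 39) = 51129.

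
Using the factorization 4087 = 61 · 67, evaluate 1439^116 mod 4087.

Mod 61: 1439 ≡ 36; by Fermat, exponent reduces to 116 mod 60 = 56; 36^56 ≡ 16 (mod 61).
Mod 67: 1439 ≡ 32; by Fermat, exponent reduces to 116 mod 66 = 50; 32^50 ≡ 54 (mod 67).
Combine by CRT: x ≡ 16 (mod 61), x ≡ 54 (mod 67) ⇒ x ≡ 992 (mod 4087).

992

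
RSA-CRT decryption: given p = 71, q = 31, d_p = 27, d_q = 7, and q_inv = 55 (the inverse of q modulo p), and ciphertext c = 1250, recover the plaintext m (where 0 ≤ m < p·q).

206

m₁ = c^(d_p) mod p: c ≡ 43 (mod 71), and 43^27 mod 71 = 64.
m₂ = c^(d_q) mod q: c ≡ 10 (mod 31), and 10^7 mod 31 = 20.
h = q_inv·(m₁ − m₂) mod p = 55·(64 − 20) mod 71 = 6.
m = m₂ + h·q = 20 + 6·31 = 206.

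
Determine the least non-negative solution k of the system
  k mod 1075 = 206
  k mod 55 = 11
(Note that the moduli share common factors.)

10956

Combine the congruences pairwise.
gcd(1075, 55) = 5 and 5 | (11 − 206), so the pair is consistent; merging gives k ≡ 10956 (mod 11825), where 11825 = lcm(1075, 55).
The solution is unique modulo lcm(1075, 55) = 11825.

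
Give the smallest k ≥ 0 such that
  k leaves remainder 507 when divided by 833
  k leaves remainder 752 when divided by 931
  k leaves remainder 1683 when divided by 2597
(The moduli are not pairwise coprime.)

544456

Combine the congruences pairwise.
gcd(833, 931) = 49 and 49 | (752 − 507), so the pair is consistent; merging gives k ≡ 6338 (mod 15827), where 15827 = lcm(833, 931).
gcd(15827, 2597) = 49 and 49 | (1683 − 6338), so the pair is consistent; merging gives k ≡ 544456 (mod 838831), where 838831 = lcm(15827, 2597).
The solution is unique modulo lcm(833, 931, 2597) = 838831.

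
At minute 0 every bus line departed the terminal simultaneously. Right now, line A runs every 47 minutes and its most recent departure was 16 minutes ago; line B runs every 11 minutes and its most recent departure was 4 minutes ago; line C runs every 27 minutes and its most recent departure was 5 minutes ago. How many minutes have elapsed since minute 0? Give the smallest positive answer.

The moduli are pairwise coprime; N = 47·11·27 = 13959.
N/47 = 297; 297 ≡ 15 (mod 47); 15·22 ≡ 1, so inverse 22.
N/11 = 1269; 1269 ≡ 4 (mod 11); 4·3 ≡ 1, so inverse 3.
N/27 = 517; 517 ≡ 4 (mod 27); 4·7 ≡ 1, so inverse 7.
t ≡ 16·297·22 + 4·1269·3 + 5·517·7 = 137867.
137867 mod 13959 = 12236.

12236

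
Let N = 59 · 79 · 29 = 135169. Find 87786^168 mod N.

131284

Mod 59: 87786 ≡ 53; by Fermat, exponent reduces to 168 mod 58 = 52; 53^52 ≡ 9 (mod 59).
Mod 79: 87786 ≡ 17; by Fermat, exponent reduces to 168 mod 78 = 12; 17^12 ≡ 65 (mod 79).
Mod 29: 87786 ≡ 3; since 28 | 168, by Fermat 3^168 ≡ 1 (mod 29).
Combine by CRT: x ≡ 9 (mod 59), x ≡ 65 (mod 79), x ≡ 1 (mod 29) ⇒ x ≡ 131284 (mod 135169).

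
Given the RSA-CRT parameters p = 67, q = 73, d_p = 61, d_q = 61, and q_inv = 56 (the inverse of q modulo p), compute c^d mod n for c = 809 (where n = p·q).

2063

m₁ = c^(d_p) mod p: c ≡ 5 (mod 67), and 5^61 mod 67 = 53.
m₂ = c^(d_q) mod q: c ≡ 6 (mod 73), and 6^61 mod 73 = 19.
h = q_inv·(m₁ − m₂) mod p = 56·(53 − 19) mod 67 = 28.
m = m₂ + h·q = 19 + 28·73 = 2063.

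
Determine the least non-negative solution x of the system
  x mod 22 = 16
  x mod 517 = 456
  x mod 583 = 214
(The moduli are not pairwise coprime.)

48020

gcd(22, 517) = 11 and 11 | (456 − 16), so the pair is consistent; merging gives x ≡ 456 (mod 1034), where 1034 = lcm(22, 517).
gcd(1034, 583) = 11 and 11 | (214 − 456), so the pair is consistent; merging gives x ≡ 48020 (mod 54802), where 54802 = lcm(1034, 583).
The solution is unique modulo lcm(22, 517, 583) = 54802.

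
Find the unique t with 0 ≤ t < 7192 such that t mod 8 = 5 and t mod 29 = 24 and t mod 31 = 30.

3533

From t ≡ 5 (mod 8) write t = 5 + 8s. Substituting into t ≡ 24 (mod 29) gives 8s ≡ 19 (mod 29), and since 8⁻¹ ≡ 11 (mod 29), s ≡ 6. Hence t ≡ 5 + 8·6 = 53 (mod 232).
From t ≡ 53 (mod 232) write t = 53 + 232s. Substituting into t ≡ 30 (mod 31) gives 232s ≡ 8 (mod 31), and since 15⁻¹ ≡ 29 (mod 31), s ≡ 15. Hence t ≡ 53 + 232·15 = 3533 (mod 7192).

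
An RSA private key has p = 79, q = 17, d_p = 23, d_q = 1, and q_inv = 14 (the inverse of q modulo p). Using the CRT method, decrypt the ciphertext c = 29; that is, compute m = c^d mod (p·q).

m₁ = c^(d_p) mod p: c ≡ 29 (mod 79), and 29^23 mod 79 = 37.
m₂ = c^(d_q) mod q: c ≡ 12 (mod 17), and 12^1 mod 17 = 12.
h = q_inv·(m₁ − m₂) mod p = 14·(37 − 12) mod 79 = 34.
m = m₂ + h·q = 12 + 34·17 = 590.

590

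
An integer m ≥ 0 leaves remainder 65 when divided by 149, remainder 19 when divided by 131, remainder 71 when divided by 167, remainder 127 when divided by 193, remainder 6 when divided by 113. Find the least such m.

55610784474

From m ≡ 65 (mod 149) write m = 65 + 149t. Substituting into m ≡ 19 (mod 131) gives 149t ≡ 85 (mod 131), and since 18⁻¹ ≡ 51 (mod 131), t ≡ 12. Hence m ≡ 65 + 149·12 = 1853 (mod 19519).
From m ≡ 1853 (mod 19519) write m = 1853 + 19519t. Substituting into m ≡ 71 (mod 167) gives 19519t ≡ 55 (mod 167), and since 147⁻¹ ≡ 25 (mod 167), t ≡ 39. Hence m ≡ 1853 + 19519·39 = 763094 (mod 3259673).
From m ≡ 763094 (mod 3259673) write m = 763094 + 3259673t. Substituting into m ≡ 127 (mod 193) gives 3259673t ≡ 155 (mod 193), and since 96⁻¹ ≡ 191 (mod 193), t ≡ 76. Hence m ≡ 763094 + 3259673·76 = 248498242 (mod 629116889).
From m ≡ 248498242 (mod 629116889) write m = 248498242 + 629116889t. Substituting into m ≡ 6 (mod 113) gives 629116889t ≡ 64 (mod 113), and since 11⁻¹ ≡ 72 (mod 113), t ≡ 88. Hence m ≡ 248498242 + 629116889·88 = 55610784474 (mod 71090208457).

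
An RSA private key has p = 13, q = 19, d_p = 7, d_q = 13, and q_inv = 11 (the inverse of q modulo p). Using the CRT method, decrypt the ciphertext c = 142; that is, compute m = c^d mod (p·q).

25

m₁ = c^(d_p) mod p: c ≡ 12 (mod 13), and 12^7 mod 13 = 12.
m₂ = c^(d_q) mod q: c ≡ 9 (mod 19), and 9^13 mod 19 = 6.
h = q_inv·(m₁ − m₂) mod p = 11·(12 − 6) mod 13 = 1.
m = m₂ + h·q = 6 + 1·19 = 25.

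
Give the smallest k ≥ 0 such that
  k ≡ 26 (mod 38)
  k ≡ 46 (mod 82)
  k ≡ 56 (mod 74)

23662

gcd(38, 82) = 2 and 2 | (46 − 26), so the pair is consistent; merging gives k ≡ 292 (mod 1558), where 1558 = lcm(38, 82).
gcd(1558, 74) = 2 and 2 | (56 − 292), so the pair is consistent; merging gives k ≡ 23662 (mod 57646), where 57646 = lcm(1558, 74).
The solution is unique modulo lcm(38, 82, 74) = 57646.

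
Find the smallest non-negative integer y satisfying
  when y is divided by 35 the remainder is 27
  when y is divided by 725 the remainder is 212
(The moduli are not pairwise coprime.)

937

gcd(35, 725) = 5 and 5 | (212 − 27), so the pair is consistent; merging gives y ≡ 937 (mod 5075), where 5075 = lcm(35, 725).
The solution is unique modulo lcm(35, 725) = 5075.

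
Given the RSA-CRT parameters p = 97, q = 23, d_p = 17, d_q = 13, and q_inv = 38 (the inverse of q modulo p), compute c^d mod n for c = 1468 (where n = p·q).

m₁ = c^(d_p) mod p: c ≡ 13 (mod 97), and 13^17 mod 97 = 80.
m₂ = c^(d_q) mod q: c ≡ 19 (mod 23), and 19^13 mod 23 = 7.
h = q_inv·(m₁ − m₂) mod p = 38·(80 − 7) mod 97 = 58.
m = m₂ + h·q = 7 + 58·23 = 1341.

1341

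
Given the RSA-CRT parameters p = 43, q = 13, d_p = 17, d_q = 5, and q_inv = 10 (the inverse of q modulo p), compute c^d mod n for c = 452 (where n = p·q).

199

m₁ = c^(d_p) mod p: c ≡ 22 (mod 43), and 22^17 mod 43 = 27.
m₂ = c^(d_q) mod q: c ≡ 10 (mod 13), and 10^5 mod 13 = 4.
h = q_inv·(m₁ − m₂) mod p = 10·(27 − 4) mod 43 = 15.
m = m₂ + h·q = 4 + 15·13 = 199.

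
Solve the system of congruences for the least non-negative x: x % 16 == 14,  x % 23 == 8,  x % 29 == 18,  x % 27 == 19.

70894

Combine the congruences pairwise.
From x ≡ 14 (mod 16) write x = 14 + 16t. Substituting into x ≡ 8 (mod 23) gives 16t ≡ 17 (mod 23), and since 16⁻¹ ≡ 13 (mod 23), t ≡ 14. Hence x ≡ 14 + 16·14 = 238 (mod 368).
From x ≡ 238 (mod 368) write x = 238 + 368t. Substituting into x ≡ 18 (mod 29) gives 368t ≡ 12 (mod 29), and since 20⁻¹ ≡ 16 (mod 29), t ≡ 18. Hence x ≡ 238 + 368·18 = 6862 (mod 10672).
From x ≡ 6862 (mod 10672) write x = 6862 + 10672t. Substituting into x ≡ 19 (mod 27) gives 10672t ≡ 15 (mod 27), and since 7⁻¹ ≡ 4 (mod 27), t ≡ 6. Hence x ≡ 6862 + 10672·6 = 70894 (mod 288144).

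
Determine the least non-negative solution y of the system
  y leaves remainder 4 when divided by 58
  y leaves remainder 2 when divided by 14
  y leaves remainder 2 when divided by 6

gcd(58, 14) = 2 and 2 | (2 − 4), so the pair is consistent; merging gives y ≡ 352 (mod 406), where 406 = lcm(58, 14).
gcd(406, 6) = 2 and 2 | (2 − 352), so the pair is consistent; merging gives y ≡ 758 (mod 1218), where 1218 = lcm(406, 6).
The solution is unique modulo lcm(58, 14, 6) = 1218.

758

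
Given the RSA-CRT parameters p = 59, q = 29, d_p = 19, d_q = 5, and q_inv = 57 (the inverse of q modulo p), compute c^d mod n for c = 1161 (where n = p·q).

m₁ = c^(d_p) mod p: c ≡ 40 (mod 59), and 40^19 mod 59 = 37.
m₂ = c^(d_q) mod q: c ≡ 1 (mod 29), and 1^5 mod 29 = 1.
h = q_inv·(m₁ − m₂) mod p = 57·(37 − 1) mod 59 = 46.
m = m₂ + h·q = 1 + 46·29 = 1335.

1335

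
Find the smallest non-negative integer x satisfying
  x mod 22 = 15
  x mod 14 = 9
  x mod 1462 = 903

28681

gcd(22, 14) = 2 and 2 | (9 − 15), so the pair is consistent; merging gives x ≡ 37 (mod 154), where 154 = lcm(22, 14).
gcd(154, 1462) = 2 and 2 | (903 − 37), so the pair is consistent; merging gives x ≡ 28681 (mod 112574), where 112574 = lcm(154, 1462).
The solution is unique modulo lcm(22, 14, 1462) = 112574.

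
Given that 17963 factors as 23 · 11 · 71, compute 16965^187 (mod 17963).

6048

Mod 23: 16965 ≡ 14; by Fermat, exponent reduces to 187 mod 22 = 11; 14^11 ≡ 22 (mod 23).
Mod 11: 16965 ≡ 3; by Fermat, exponent reduces to 187 mod 10 = 7; 3^7 ≡ 9 (mod 11).
Mod 71: 16965 ≡ 67; by Fermat, exponent reduces to 187 mod 70 = 47; 67^47 ≡ 13 (mod 71).
Combine by CRT: x ≡ 22 (mod 23), x ≡ 9 (mod 11), x ≡ 13 (mod 71) ⇒ x ≡ 6048 (mod 17963).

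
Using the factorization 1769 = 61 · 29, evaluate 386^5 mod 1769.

672

Mod 61: 386 ≡ 20; 20^5 ≡ 1 (mod 61).
Mod 29: 386 ≡ 9; 9^5 ≡ 5 (mod 29).
Combine by CRT: x ≡ 1 (mod 61), x ≡ 5 (mod 29) ⇒ x ≡ 672 (mod 1769).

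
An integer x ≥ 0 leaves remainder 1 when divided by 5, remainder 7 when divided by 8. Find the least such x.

31

From x ≡ 1 (mod 5) write x = 1 + 5t. Substituting into x ≡ 7 (mod 8) gives 5t ≡ 6 (mod 8), and since 5⁻¹ ≡ 5 (mod 8), t ≡ 6. Hence x ≡ 1 + 5·6 = 31 (mod 40).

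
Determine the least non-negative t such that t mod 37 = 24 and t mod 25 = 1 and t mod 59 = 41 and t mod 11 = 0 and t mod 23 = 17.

3421451

The moduli are pairwise coprime; N = 37·25·59·11·23 = 13807475.
N/37 = 373175; 373175 ≡ 30 (mod 37); 30·21 ≡ 1, so inverse 21.
N/25 = 552299; 552299 ≡ 24 (mod 25); 24·24 ≡ 1, so inverse 24.
N/59 = 234025; 234025 ≡ 31 (mod 59); 31·40 ≡ 1, so inverse 40.
N/11 = 1255225; 1255225 ≡ 4 (mod 11); 4·3 ≡ 1, so inverse 3.
N/23 = 600325; 600325 ≡ 2 (mod 23); 2·12 ≡ 1, so inverse 12.
t ≡ 24·373175·21 + 1·552299·24 + 41·234025·40 + 0·1255225·3 + 17·600325·12 = 707602676.
707602676 mod 13807475 = 3421451.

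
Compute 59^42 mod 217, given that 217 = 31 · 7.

8

Mod 31: 59 ≡ 28; by Fermat, exponent reduces to 42 mod 30 = 12; 28^12 ≡ 8 (mod 31).
Mod 7: 59 ≡ 3; since 6 | 42, by Fermat 3^42 ≡ 1 (mod 7).
Combine by CRT: x ≡ 8 (mod 31), x ≡ 1 (mod 7) ⇒ x ≡ 8 (mod 217).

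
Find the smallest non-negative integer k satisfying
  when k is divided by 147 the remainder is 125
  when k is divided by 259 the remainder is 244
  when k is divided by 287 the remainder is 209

178436

Combine the congruences pairwise.
gcd(147, 259) = 7 and 7 | (244 − 125), so the pair is consistent; merging gives k ≡ 4388 (mod 5439), where 5439 = lcm(147, 259).
gcd(5439, 287) = 7 and 7 | (209 − 4388), so the pair is consistent; merging gives k ≡ 178436 (mod 222999), where 222999 = lcm(5439, 287).
The solution is unique modulo lcm(147, 259, 287) = 222999.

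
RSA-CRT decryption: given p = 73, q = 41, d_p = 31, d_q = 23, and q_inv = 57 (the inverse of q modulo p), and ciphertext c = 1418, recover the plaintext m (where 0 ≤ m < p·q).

2535

m₁ = c^(d_p) mod p: c ≡ 31 (mod 73), and 31^31 mod 73 = 53.
m₂ = c^(d_q) mod q: c ≡ 24 (mod 41), and 24^23 mod 41 = 34.
h = q_inv·(m₁ − m₂) mod p = 57·(53 − 34) mod 73 = 61.
m = m₂ + h·q = 34 + 61·41 = 2535.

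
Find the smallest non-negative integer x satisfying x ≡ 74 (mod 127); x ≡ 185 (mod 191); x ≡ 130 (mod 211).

151839

The moduli are pairwise coprime; N = 127·191·211 = 5118227.
N/127 = 40301; 40301 ≡ 42 (mod 127); 42·124 ≡ 1, so inverse 124.
N/191 = 26797; 26797 ≡ 57 (mod 191); 57·124 ≡ 1, so inverse 124.
N/211 = 24257; 24257 ≡ 203 (mod 211); 203·79 ≡ 1, so inverse 79.
x ≡ 74·40301·124 + 185·26797·124 + 130·24257·79 = 1233644546.
1233644546 mod 5118227 = 151839.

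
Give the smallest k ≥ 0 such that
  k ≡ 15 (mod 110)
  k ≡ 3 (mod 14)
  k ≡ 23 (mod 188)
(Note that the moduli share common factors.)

12995

Combine the congruences pairwise.
gcd(110, 14) = 2 and 2 | (3 − 15), so the pair is consistent; merging gives k ≡ 675 (mod 770), where 770 = lcm(110, 14).
gcd(770, 188) = 2 and 2 | (23 − 675), so the pair is consistent; merging gives k ≡ 12995 (mod 72380), where 72380 = lcm(770, 188).
The solution is unique modulo lcm(110, 14, 188) = 72380.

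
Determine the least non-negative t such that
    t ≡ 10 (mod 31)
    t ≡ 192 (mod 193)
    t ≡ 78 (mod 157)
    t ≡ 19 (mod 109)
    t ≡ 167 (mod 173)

From t ≡ 10 (mod 31) write t = 10 + 31s. Substituting into t ≡ 192 (mod 193) gives 31s ≡ 182 (mod 193), and since 31⁻¹ ≡ 137 (mod 193), s ≡ 37. Hence t ≡ 10 + 31·37 = 1157 (mod 5983).
From t ≡ 1157 (mod 5983) write t = 1157 + 5983s. Substituting into t ≡ 78 (mod 157) gives 5983s ≡ 20 (mod 157), and since 17⁻¹ ≡ 37 (mod 157), s ≡ 112. Hence t ≡ 1157 + 5983·112 = 671253 (mod 939331).
From t ≡ 671253 (mod 939331) write t = 671253 + 939331s. Substituting into t ≡ 19 (mod 109) gives 939331s ≡ 97 (mod 109), and since 78⁻¹ ≡ 7 (mod 109), s ≡ 25. Hence t ≡ 671253 + 939331·25 = 24154528 (mod 102387079).
From t ≡ 24154528 (mod 102387079) write t = 24154528 + 102387079s. Substituting into t ≡ 167 (mod 173) gives 102387079s ≡ 72 (mod 173), and since 143⁻¹ ≡ 98 (mod 173), s ≡ 136. Hence t ≡ 24154528 + 102387079·136 = 13948797272 (mod 17712964667).

13948797272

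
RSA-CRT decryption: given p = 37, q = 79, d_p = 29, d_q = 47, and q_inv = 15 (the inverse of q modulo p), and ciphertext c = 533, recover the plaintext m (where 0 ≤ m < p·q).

m₁ = c^(d_p) mod p: c ≡ 15 (mod 37), and 15^29 mod 37 = 18.
m₂ = c^(d_q) mod q: c ≡ 59 (mod 79), and 59^47 mod 79 = 7.
h = q_inv·(m₁ − m₂) mod p = 15·(18 − 7) mod 37 = 17.
m = m₂ + h·q = 7 + 17·79 = 1350.

1350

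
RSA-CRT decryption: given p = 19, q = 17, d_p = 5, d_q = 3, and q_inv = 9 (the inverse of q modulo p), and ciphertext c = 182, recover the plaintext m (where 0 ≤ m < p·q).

45

m₁ = c^(d_p) mod p: c ≡ 11 (mod 19), and 11^5 mod 19 = 7.
m₂ = c^(d_q) mod q: c ≡ 12 (mod 17), and 12^3 mod 17 = 11.
h = q_inv·(m₁ − m₂) mod p = 9·(7 − 11) mod 19 = 2.
m = m₂ + h·q = 11 + 2·17 = 45.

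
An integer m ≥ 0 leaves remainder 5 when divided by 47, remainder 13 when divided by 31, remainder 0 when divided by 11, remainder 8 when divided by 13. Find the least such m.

The moduli are pairwise coprime; N = 47·31·11·13 = 208351.
N/47 = 4433; 4433 ≡ 15 (mod 47); 15·22 ≡ 1, so inverse 22.
N/31 = 6721; 6721 ≡ 25 (mod 31); 25·5 ≡ 1, so inverse 5.
N/11 = 18941; 18941 ≡ 10 (mod 11); 10·10 ≡ 1, so inverse 10.
N/13 = 16027; 16027 ≡ 11 (mod 13); 11·6 ≡ 1, so inverse 6.
m ≡ 5·4433·22 + 13·6721·5 + 0·18941·10 + 8·16027·6 = 1693791.
1693791 mod 208351 = 26983.

26983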